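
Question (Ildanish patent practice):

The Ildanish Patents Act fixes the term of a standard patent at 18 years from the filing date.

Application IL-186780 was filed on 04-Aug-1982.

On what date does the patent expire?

Filing date + 18 years → 4 August 2000.

2000-08-04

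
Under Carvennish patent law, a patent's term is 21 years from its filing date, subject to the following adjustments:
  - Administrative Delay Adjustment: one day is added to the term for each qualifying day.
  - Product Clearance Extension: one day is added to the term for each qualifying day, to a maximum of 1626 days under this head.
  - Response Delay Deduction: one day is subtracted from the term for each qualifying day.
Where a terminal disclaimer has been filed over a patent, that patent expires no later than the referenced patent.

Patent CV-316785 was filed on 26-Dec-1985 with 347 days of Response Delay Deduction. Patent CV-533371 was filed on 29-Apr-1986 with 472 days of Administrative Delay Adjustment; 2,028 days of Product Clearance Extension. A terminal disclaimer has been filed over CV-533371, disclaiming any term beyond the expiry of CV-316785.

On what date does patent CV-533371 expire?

Natural term of CV-533371:
  Base: filing + 21 years → 29 April 2007.
  Administrative Delay Adjustment: +472 days → 13 August 2008.
  Product Clearance Extension: 2028 days claimed exceeds the 1626-day cap, so +1626 days → 25 January 2013.
Expiry of referenced patent CV-316785:
  Base: filing + 21 years → 26 December 2006.
  Response Delay Deduction: −347 days → 13 January 2006.
Terminal disclaimer: CV-533371 expires on the earlier of 25 January 2013 and 13 January 2006.

2006-01-13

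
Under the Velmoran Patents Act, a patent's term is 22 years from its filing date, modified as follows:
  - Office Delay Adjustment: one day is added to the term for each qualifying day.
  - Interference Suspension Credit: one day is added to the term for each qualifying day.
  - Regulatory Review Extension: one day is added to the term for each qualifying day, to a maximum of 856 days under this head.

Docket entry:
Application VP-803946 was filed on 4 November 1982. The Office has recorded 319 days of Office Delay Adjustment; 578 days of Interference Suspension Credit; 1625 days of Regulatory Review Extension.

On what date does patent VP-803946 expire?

2009-08-23

Base term: filing date + 22 years → 4 November 2004.
Office Delay Adjustment: +319 days → 19 September 2005.
Interference Suspension Credit: +578 days → 20 April 2007.
Regulatory Review Extension: 1625 days claimed exceeds the 856-day cap, so +856 days → 23 August 2009.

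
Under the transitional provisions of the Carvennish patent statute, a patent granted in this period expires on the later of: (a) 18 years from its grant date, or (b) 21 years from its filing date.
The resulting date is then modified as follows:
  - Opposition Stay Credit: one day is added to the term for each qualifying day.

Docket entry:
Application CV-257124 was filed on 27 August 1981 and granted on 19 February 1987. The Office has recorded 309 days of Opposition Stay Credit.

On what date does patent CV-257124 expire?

(a) grant + 18 years → 19 February 2005.
(b) filing + 21 years → 27 August 2002.
Later of the two: 19 February 2005.
Opposition Stay Credit: +309 days → 25 December 2005.

2005-12-25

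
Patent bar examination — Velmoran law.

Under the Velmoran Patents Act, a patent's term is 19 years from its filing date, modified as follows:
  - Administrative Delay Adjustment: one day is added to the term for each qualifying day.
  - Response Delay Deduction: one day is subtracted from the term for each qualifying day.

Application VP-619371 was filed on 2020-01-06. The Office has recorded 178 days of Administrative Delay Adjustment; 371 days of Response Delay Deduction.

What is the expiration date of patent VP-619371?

2038-06-27

Base term: filing date + 19 years → 6 January 2039.
Administrative Delay Adjustment: +178 days → 3 July 2039.
Response Delay Deduction: −371 days → 27 June 2038.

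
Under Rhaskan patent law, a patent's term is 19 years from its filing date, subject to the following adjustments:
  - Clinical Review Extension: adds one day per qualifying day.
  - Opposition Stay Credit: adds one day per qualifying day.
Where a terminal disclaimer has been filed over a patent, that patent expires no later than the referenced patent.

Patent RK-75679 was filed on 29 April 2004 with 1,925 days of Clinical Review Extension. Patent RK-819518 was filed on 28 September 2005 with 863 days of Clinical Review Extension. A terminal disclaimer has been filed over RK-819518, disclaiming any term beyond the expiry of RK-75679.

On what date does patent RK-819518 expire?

February 8, 2027

Natural term of RK-819518:
  Base: filing + 19 years → 28 September 2024.
  Clinical Review Extension: +863 days → 8 February 2027.
Expiry of referenced patent RK-75679:
  Base: filing + 19 years → 29 April 2023.
  Clinical Review Extension: +1925 days → 5 August 2028.
Terminal disclaimer: RK-819518 expires on the earlier of 8 February 2027 and 5 August 2028.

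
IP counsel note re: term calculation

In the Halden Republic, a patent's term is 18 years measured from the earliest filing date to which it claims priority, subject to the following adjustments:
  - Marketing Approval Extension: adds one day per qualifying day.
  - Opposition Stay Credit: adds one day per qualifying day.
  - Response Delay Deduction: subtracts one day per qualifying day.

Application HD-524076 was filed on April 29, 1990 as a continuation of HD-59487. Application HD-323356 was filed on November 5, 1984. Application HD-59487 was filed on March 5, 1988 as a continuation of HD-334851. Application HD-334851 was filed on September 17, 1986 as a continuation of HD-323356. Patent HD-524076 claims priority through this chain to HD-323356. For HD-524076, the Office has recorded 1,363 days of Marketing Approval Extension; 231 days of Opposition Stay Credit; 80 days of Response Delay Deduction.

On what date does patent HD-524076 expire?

December 28, 2006

Earliest priority filing: 5 November 1984.
Base term: 5 November 1984 + 18 years → 5 November 2002.
Marketing Approval Extension: +1363 days → 30 July 2006.
Opposition Stay Credit: +231 days → 18 March 2007.
Response Delay Deduction: −80 days → 28 December 2006.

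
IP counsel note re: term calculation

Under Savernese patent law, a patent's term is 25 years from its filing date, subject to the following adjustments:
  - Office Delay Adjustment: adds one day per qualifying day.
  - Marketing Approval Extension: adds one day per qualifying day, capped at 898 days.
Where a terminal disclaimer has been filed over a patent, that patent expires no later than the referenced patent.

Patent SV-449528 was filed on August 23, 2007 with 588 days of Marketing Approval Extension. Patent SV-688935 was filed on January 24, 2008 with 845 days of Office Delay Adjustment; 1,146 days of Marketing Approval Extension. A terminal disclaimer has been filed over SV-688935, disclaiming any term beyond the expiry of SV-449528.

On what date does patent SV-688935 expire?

Natural term of SV-688935:
  Base: filing + 25 years → 24 January 2033.
  Office Delay Adjustment: +845 days → 19 May 2035.
  Marketing Approval Extension: 1146 days claimed exceeds the 898-day cap, so +898 days → 2 November 2037.
Expiry of referenced patent SV-449528:
  Base: filing + 25 years → 23 August 2032.
  Marketing Approval Extension: 588 days (within the 898-day cap) → +588 days → 3 April 2034.
Terminal disclaimer: SV-688935 expires on the earlier of 2 November 2037 and 3 April 2034.

April 3, 2034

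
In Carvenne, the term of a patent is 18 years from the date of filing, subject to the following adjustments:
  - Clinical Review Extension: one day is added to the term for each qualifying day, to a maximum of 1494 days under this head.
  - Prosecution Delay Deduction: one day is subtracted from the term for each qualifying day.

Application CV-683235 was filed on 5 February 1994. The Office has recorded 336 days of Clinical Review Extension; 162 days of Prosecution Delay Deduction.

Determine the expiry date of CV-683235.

2012-07-28

Base term: filing date + 18 years → 5 February 2012.
Clinical Review Extension: 336 days (within the 1494-day cap) → +336 days → 6 January 2013.
Prosecution Delay Deduction: −162 days → 28 July 2012.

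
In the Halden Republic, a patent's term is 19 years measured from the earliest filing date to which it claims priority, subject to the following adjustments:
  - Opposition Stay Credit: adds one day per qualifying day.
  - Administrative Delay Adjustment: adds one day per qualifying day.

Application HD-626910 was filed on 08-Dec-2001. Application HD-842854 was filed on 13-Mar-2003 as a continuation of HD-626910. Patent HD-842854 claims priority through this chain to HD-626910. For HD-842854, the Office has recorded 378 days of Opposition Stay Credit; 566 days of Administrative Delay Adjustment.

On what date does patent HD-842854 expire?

July 10, 2023

Earliest priority filing: 8 December 2001.
Base term: 8 December 2001 + 19 years → 8 December 2020.
Opposition Stay Credit: +378 days → 21 December 2021.
Administrative Delay Adjustment: +566 days → 10 July 2023.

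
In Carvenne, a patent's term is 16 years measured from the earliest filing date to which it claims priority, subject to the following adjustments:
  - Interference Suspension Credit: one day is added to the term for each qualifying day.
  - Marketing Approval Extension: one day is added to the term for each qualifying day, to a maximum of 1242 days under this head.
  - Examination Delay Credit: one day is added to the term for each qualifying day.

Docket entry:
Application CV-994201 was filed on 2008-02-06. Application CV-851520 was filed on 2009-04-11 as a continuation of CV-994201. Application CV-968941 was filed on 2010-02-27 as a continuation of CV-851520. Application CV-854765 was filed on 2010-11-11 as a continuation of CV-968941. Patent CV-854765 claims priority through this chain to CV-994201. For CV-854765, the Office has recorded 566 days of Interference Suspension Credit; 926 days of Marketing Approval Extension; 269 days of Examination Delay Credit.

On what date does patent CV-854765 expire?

Earliest priority filing: 6 February 2008.
Base term: 6 February 2008 + 16 years → 6 February 2024.
Interference Suspension Credit: +566 days → 25 August 2025.
Marketing Approval Extension: 926 days (within the 1242-day cap) → +926 days → 8 March 2028.
Examination Delay Credit: +269 days → 2 December 2028.

2028-12-02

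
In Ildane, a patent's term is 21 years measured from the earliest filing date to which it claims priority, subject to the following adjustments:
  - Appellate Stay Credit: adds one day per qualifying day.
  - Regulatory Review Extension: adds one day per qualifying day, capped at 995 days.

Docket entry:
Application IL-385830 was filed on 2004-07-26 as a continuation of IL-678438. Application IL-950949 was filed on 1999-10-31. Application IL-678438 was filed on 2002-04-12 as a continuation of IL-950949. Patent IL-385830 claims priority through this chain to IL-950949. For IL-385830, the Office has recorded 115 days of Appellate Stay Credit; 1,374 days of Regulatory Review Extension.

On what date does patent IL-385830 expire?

Earliest priority filing: 31 October 1999.
Base term: 31 October 1999 + 21 years → 31 October 2020.
Appellate Stay Credit: +115 days → 23 February 2021.
Regulatory Review Extension: 1374 days claimed exceeds the 995-day cap, so +995 days → 15 November 2023.

2023-11-15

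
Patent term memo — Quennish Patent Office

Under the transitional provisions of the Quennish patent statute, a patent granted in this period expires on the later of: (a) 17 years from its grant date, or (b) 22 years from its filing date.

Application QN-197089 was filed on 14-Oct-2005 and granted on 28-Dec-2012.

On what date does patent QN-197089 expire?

(a) grant + 17 years → 28 December 2029.
(b) filing + 22 years → 14 October 2027.
Later of the two: 28 December 2029.

2029-12-28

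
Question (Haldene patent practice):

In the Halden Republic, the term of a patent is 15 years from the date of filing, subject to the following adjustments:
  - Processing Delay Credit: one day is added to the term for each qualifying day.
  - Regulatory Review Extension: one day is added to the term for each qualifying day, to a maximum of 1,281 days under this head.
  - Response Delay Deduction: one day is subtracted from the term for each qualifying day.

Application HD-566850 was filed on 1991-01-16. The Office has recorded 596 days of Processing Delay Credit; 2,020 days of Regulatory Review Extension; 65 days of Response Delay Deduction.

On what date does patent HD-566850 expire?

2011-01-02

Base term: filing date + 15 years → 16 January 2006.
Processing Delay Credit: +596 days → 4 September 2007.
Regulatory Review Extension: 2020 days claimed exceeds the 1281-day cap, so +1281 days → 8 March 2011.
Response Delay Deduction: −65 days → 2 January 2011.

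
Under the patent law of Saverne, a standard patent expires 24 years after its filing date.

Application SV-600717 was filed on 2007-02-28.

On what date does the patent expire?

Filing date + 24 years → 28 February 2031.

February 28, 2031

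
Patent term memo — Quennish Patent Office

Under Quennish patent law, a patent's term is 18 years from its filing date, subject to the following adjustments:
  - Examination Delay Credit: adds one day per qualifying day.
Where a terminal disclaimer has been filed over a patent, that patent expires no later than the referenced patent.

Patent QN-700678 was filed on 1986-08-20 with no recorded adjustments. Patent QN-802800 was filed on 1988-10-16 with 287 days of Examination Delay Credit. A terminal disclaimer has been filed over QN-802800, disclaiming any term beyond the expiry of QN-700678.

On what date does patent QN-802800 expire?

Natural term of QN-802800:
  Base: filing + 18 years → 16 October 2006.
  Examination Delay Credit: +287 days → 30 July 2007.
Expiry of referenced patent QN-700678:
  Base: filing + 18 years → 20 August 2004.
Terminal disclaimer: QN-802800 expires on the earlier of 30 July 2007 and 20 August 2004.

2004-08-20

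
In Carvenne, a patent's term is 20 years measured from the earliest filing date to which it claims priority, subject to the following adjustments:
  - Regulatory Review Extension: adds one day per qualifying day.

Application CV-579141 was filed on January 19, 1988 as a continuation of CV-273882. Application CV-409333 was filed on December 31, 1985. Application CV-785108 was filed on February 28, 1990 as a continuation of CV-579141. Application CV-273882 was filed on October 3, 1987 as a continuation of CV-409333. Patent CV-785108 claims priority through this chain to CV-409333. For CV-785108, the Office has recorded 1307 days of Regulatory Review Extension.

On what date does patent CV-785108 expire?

Earliest priority filing: 31 December 1985.
Base term: 31 December 1985 + 20 years → 31 December 2005.
Regulatory Review Extension: +1307 days → 30 July 2009.

2009-07-30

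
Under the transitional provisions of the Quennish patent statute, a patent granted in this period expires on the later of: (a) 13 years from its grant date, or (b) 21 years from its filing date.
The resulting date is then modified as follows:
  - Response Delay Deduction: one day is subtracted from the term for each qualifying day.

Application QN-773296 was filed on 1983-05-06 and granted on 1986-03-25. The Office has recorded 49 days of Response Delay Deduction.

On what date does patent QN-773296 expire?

(a) grant + 13 years → 25 March 1999.
(b) filing + 21 years → 6 May 2004.
Later of the two: 6 May 2004.
Response Delay Deduction: −49 days → 18 March 2004.

March 18, 2004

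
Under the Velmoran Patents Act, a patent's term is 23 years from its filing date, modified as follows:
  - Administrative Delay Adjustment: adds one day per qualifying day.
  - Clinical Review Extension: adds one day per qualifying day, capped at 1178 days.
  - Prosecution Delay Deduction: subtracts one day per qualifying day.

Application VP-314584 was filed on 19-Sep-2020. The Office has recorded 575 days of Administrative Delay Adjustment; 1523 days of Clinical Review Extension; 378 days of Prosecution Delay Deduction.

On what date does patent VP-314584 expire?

June 25, 2047

Base term: filing date + 23 years → 19 September 2043.
Administrative Delay Adjustment: +575 days → 16 April 2045.
Clinical Review Extension: 1523 days claimed exceeds the 1178-day cap, so +1178 days → 7 July 2048.
Prosecution Delay Deduction: −378 days → 25 June 2047.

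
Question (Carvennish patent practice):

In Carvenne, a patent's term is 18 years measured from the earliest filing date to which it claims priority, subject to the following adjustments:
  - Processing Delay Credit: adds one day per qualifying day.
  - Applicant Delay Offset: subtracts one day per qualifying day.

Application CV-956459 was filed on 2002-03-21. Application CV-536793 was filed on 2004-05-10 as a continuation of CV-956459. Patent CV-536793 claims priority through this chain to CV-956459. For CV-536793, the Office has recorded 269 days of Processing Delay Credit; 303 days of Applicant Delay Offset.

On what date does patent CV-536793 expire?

Earliest priority filing: 21 March 2002.
Base term: 21 March 2002 + 18 years → 21 March 2020.
Processing Delay Credit: +269 days → 15 December 2020.
Applicant Delay Offset: −303 days → 16 February 2020.

February 16, 2020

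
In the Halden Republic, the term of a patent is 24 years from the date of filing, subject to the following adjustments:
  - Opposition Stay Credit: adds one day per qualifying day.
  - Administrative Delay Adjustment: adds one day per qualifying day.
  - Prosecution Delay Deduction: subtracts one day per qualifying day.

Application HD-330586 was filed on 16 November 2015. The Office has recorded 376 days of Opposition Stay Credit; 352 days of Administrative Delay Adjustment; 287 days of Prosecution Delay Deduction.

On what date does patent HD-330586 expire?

Base term: filing date + 24 years → 16 November 2039.
Opposition Stay Credit: +376 days → 26 November 2040.
Administrative Delay Adjustment: +352 days → 13 November 2041.
Prosecution Delay Deduction: −287 days → 30 January 2041.

2041-01-30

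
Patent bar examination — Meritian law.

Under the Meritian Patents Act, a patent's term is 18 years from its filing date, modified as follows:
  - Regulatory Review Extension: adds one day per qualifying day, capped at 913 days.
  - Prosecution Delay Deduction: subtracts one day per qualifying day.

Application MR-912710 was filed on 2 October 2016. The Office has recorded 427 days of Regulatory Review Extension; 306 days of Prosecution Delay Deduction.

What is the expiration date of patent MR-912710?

Base term: filing date + 18 years → 2 October 2034.
Regulatory Review Extension: 427 days (within the 913-day cap) → +427 days → 3 December 2035.
Prosecution Delay Deduction: −306 days → 31 January 2035.

2035-01-31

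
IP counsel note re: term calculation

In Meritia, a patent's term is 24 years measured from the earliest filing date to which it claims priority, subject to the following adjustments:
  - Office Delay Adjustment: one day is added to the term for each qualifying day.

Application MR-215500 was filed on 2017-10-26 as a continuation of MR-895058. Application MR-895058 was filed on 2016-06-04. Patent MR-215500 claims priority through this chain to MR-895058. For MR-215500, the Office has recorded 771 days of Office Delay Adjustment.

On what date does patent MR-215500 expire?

July 15, 2042

Earliest priority filing: 4 June 2016.
Base term: 4 June 2016 + 24 years → 4 June 2040.
Office Delay Adjustment: +771 days → 15 July 2042.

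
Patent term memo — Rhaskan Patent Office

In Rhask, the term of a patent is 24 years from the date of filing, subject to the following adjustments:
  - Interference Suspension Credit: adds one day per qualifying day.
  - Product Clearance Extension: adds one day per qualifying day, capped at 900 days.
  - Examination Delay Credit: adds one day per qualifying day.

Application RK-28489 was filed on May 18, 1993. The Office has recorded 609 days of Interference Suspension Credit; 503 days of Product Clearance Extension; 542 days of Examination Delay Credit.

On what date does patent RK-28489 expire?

Base term: filing date + 24 years → 18 May 2017.
Interference Suspension Credit: +609 days → 17 January 2019.
Product Clearance Extension: 503 days (within the 900-day cap) → +503 days → 3 June 2020.
Examination Delay Credit: +542 days → 27 November 2021.

November 27, 2021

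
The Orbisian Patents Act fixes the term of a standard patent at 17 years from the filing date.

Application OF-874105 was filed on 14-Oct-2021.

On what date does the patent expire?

2038-10-14

Filing date + 17 years → 14 October 2038.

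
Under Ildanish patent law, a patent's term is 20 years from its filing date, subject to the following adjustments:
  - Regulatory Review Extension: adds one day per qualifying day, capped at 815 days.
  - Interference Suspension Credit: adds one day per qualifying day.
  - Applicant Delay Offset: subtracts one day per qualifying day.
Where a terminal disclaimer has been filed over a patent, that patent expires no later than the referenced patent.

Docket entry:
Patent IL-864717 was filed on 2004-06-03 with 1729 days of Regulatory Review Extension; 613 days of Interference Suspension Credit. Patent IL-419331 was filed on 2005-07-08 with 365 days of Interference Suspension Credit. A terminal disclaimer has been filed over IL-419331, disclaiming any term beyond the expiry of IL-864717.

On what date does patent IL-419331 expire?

Natural term of IL-419331:
  Base: filing + 20 years → 8 July 2025.
  Interference Suspension Credit: +365 days → 8 July 2026.
Expiry of referenced patent IL-864717:
  Base: filing + 20 years → 3 June 2024.
  Regulatory Review Extension: 1729 days claimed exceeds the 815-day cap, so +815 days → 27 August 2026.
  Interference Suspension Credit: +613 days → 1 May 2028.
Terminal disclaimer: IL-419331 expires on the earlier of 8 July 2026 and 1 May 2028.

2026-07-08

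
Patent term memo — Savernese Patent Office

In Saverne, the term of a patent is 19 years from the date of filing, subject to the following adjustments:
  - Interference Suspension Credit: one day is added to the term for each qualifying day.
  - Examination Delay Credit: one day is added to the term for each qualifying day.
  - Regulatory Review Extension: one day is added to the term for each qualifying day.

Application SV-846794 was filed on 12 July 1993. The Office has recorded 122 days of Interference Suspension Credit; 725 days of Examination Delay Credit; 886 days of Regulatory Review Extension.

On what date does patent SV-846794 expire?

2017-04-10

Base term: filing date + 19 years → 12 July 2012.
Interference Suspension Credit: +122 days → 11 November 2012.
Examination Delay Credit: +725 days → 6 November 2014.
Regulatory Review Extension: +886 days → 10 April 2017.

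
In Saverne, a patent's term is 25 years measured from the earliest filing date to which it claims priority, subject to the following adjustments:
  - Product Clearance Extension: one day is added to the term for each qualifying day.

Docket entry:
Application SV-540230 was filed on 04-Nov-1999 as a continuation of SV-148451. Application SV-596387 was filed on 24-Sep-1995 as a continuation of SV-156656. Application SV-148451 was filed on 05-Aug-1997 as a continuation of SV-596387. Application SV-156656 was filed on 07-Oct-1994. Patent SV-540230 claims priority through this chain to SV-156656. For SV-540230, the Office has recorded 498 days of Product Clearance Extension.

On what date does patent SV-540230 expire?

Earliest priority filing: 7 October 1994.
Base term: 7 October 1994 + 25 years → 7 October 2019.
Product Clearance Extension: +498 days → 16 February 2021.

2021-02-16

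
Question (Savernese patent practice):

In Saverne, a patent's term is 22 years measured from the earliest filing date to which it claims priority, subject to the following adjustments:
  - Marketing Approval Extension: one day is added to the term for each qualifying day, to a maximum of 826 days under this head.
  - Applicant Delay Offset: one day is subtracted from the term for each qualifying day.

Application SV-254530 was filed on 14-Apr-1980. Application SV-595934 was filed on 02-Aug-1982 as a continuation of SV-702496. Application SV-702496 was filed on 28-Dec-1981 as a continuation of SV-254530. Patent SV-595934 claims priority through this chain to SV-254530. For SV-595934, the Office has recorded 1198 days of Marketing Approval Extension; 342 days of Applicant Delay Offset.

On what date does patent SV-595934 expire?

Earliest priority filing: 14 April 1980.
Base term: 14 April 1980 + 22 years → 14 April 2002.
Marketing Approval Extension: 1198 days claimed exceeds the 826-day cap, so +826 days → 18 July 2004.
Applicant Delay Offset: −342 days → 11 August 2003.

2003-08-11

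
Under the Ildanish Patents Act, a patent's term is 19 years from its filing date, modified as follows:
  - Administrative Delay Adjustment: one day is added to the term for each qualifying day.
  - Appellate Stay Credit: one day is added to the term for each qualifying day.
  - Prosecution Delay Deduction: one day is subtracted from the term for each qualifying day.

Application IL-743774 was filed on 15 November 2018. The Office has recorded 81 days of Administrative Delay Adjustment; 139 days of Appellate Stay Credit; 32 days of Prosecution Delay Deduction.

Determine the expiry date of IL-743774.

Base term: filing date + 19 years → 15 November 2037.
Administrative Delay Adjustment: +81 days → 4 February 2038.
Appellate Stay Credit: +139 days → 23 June 2038.
Prosecution Delay Deduction: −32 days → 22 May 2038.

2038-05-22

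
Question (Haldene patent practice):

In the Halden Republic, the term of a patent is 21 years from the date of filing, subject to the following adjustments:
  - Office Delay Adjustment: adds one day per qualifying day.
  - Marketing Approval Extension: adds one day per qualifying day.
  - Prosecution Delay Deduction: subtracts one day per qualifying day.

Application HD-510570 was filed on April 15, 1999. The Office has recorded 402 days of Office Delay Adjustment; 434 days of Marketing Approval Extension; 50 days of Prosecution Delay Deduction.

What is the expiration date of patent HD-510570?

2022-06-10

Base term: filing date + 21 years → 15 April 2020.
Office Delay Adjustment: +402 days → 22 May 2021.
Marketing Approval Extension: +434 days → 30 July 2022.
Prosecution Delay Deduction: −50 days → 10 June 2022.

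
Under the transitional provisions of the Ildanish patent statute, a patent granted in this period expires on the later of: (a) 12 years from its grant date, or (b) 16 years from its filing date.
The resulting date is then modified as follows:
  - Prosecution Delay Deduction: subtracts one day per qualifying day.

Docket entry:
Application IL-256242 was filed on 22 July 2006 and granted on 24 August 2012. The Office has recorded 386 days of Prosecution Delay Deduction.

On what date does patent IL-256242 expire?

2023-08-04

(a) grant + 12 years → 24 August 2024.
(b) filing + 16 years → 22 July 2022.
Later of the two: 24 August 2024.
Prosecution Delay Deduction: −386 days → 4 August 2023.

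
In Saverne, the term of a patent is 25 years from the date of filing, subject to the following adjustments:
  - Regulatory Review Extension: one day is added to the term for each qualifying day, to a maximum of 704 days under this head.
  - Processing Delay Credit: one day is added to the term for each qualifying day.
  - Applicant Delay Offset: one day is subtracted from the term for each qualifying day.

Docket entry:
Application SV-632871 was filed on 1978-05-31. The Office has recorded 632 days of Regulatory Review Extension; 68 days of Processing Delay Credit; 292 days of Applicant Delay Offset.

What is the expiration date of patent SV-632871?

2004-07-12

Base term: filing date + 25 years → 31 May 2003.
Regulatory Review Extension: 632 days (within the 704-day cap) → +632 days → 21 February 2005.
Processing Delay Credit: +68 days → 30 April 2005.
Applicant Delay Offset: −292 days → 12 July 2004.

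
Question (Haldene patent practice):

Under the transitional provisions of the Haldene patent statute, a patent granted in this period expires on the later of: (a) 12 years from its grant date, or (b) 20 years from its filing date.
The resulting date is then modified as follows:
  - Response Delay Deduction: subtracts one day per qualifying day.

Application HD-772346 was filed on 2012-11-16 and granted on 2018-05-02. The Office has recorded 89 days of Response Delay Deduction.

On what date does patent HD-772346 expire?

2032-08-19

(a) grant + 12 years → 2 May 2030.
(b) filing + 20 years → 16 November 2032.
Later of the two: 16 November 2032.
Response Delay Deduction: −89 days → 19 August 2032.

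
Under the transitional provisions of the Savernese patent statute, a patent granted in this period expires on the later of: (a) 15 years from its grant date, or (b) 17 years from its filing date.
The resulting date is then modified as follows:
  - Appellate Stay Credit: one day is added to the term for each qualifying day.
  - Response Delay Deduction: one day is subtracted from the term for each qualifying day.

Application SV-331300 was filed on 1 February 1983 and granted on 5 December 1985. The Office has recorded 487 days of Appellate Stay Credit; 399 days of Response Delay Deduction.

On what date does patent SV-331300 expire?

March 3, 2001

(a) grant + 15 years → 5 December 2000.
(b) filing + 17 years → 1 February 2000.
Later of the two: 5 December 2000.
Appellate Stay Credit: +487 days → 6 April 2002.
Response Delay Deduction: −399 days → 3 March 2001.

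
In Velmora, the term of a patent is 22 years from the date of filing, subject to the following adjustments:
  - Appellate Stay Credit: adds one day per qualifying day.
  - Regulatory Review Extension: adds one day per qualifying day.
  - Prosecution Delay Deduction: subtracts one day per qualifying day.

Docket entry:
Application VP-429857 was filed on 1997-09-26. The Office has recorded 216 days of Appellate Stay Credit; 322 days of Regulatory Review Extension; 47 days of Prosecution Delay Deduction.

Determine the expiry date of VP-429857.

2021-01-29

Base term: filing date + 22 years → 26 September 2019.
Appellate Stay Credit: +216 days → 29 April 2020.
Regulatory Review Extension: +322 days → 17 March 2021.
Prosecution Delay Deduction: −47 days → 29 January 2021.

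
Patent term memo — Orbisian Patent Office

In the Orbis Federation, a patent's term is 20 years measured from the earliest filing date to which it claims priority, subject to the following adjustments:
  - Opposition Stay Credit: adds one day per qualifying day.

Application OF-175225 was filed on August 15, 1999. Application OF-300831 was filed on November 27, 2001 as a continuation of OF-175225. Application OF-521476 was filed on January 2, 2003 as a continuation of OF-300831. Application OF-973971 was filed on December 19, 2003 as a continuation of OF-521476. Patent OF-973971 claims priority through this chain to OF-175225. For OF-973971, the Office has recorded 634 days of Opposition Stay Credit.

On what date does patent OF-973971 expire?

2021-05-10

Earliest priority filing: 15 August 1999.
Base term: 15 August 1999 + 20 years → 15 August 2019.
Opposition Stay Credit: +634 days → 10 May 2021.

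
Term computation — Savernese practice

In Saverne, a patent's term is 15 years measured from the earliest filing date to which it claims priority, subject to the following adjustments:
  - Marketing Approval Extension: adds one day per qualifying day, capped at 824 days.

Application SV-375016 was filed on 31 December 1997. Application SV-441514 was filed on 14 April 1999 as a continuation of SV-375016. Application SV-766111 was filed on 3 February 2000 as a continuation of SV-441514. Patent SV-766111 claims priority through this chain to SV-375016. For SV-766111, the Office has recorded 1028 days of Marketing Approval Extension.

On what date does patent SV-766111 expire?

April 4, 2015

Earliest priority filing: 31 December 1997.
Base term: 31 December 1997 + 15 years → 31 December 2012.
Marketing Approval Extension: 1028 days claimed exceeds the 824-day cap, so +824 days → 4 April 2015.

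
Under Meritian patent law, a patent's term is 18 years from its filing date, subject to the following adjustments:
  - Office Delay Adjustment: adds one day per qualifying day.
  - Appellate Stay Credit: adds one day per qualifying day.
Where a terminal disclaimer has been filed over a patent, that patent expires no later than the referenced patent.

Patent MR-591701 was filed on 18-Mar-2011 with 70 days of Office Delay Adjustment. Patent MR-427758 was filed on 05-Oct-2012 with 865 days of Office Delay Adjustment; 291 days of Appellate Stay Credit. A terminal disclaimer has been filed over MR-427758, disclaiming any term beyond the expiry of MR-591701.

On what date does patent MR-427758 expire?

2029-05-27

Natural term of MR-427758:
  Base: filing + 18 years → 5 October 2030.
  Office Delay Adjustment: +865 days → 16 February 2033.
  Appellate Stay Credit: +291 days → 4 December 2033.
Expiry of referenced patent MR-591701:
  Base: filing + 18 years → 18 March 2029.
  Office Delay Adjustment: +70 days → 27 May 2029.
Terminal disclaimer: MR-427758 expires on the earlier of 4 December 2033 and 27 May 2029.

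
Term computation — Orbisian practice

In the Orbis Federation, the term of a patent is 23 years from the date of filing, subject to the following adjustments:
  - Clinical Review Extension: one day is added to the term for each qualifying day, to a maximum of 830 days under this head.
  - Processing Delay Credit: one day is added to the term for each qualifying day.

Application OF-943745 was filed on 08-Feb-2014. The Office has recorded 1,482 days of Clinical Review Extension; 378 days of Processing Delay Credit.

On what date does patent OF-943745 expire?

May 31, 2040

Base term: filing date + 23 years → 8 February 2037.
Clinical Review Extension: 1482 days claimed exceeds the 830-day cap, so +830 days → 19 May 2039.
Processing Delay Credit: +378 days → 31 May 2040.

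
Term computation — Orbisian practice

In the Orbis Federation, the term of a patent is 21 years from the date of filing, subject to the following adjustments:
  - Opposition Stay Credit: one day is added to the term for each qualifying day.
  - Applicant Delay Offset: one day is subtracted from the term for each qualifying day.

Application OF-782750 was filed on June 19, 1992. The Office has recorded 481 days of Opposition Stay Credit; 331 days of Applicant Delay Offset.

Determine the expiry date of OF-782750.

Base term: filing date + 21 years → 19 June 2013.
Opposition Stay Credit: +481 days → 13 October 2014.
Applicant Delay Offset: −331 days → 16 November 2013.

November 16, 2013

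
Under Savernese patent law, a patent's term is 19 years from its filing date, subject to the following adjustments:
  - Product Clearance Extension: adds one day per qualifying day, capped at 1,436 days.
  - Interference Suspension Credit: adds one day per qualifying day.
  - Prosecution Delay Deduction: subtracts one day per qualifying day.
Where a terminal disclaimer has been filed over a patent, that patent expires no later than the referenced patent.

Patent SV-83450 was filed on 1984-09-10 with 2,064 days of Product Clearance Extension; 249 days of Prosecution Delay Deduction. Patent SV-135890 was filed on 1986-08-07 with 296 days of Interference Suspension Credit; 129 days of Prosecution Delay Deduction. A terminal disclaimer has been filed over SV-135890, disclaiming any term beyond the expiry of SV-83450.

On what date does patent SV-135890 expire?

January 21, 2006

Natural term of SV-135890:
  Base: filing + 19 years → 7 August 2005.
  Interference Suspension Credit: +296 days → 30 May 2006.
  Prosecution Delay Deduction: −129 days → 21 January 2006.
Expiry of referenced patent SV-83450:
  Base: filing + 19 years → 10 September 2003.
  Product Clearance Extension: 2064 days claimed exceeds the 1436-day cap, so +1436 days → 16 August 2007.
  Prosecution Delay Deduction: −249 days → 10 December 2006.
Terminal disclaimer: SV-135890 expires on the earlier of 21 January 2006 and 10 December 2006.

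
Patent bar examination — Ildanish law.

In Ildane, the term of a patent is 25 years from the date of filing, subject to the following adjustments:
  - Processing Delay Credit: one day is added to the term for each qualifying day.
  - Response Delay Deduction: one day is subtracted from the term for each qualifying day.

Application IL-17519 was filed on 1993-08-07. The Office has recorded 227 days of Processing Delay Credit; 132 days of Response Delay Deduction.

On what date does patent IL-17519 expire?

Base term: filing date + 25 years → 7 August 2018.
Processing Delay Credit: +227 days → 22 March 2019.
Response Delay Deduction: −132 days → 10 November 2018.

2018-11-10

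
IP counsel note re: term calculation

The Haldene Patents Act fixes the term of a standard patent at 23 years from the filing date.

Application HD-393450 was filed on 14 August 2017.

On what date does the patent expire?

Filing date + 23 years → 14 August 2040.

2040-08-14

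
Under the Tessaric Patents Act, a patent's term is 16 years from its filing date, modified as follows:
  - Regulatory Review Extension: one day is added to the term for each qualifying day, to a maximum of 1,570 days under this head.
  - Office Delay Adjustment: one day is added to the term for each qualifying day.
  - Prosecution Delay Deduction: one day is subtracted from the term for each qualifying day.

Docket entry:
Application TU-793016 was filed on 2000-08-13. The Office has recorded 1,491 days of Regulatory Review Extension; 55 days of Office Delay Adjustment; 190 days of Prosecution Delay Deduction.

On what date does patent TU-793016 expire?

2020-04-30

Base term: filing date + 16 years → 13 August 2016.
Regulatory Review Extension: 1491 days (within the 1570-day cap) → +1491 days → 12 September 2020.
Office Delay Adjustment: +55 days → 6 November 2020.
Prosecution Delay Deduction: −190 days → 30 April 2020.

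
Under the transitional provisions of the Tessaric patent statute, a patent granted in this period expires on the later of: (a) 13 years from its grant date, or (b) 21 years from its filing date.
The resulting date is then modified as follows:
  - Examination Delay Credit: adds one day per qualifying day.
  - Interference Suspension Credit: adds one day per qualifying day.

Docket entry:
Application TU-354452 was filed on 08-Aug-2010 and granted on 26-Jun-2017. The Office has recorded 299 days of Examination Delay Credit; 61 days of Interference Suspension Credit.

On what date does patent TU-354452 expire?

2032-08-02

(a) grant + 13 years → 26 June 2030.
(b) filing + 21 years → 8 August 2031.
Later of the two: 8 August 2031.
Examination Delay Credit: +299 days → 2 June 2032.
Interference Suspension Credit: +61 days → 2 August 2032.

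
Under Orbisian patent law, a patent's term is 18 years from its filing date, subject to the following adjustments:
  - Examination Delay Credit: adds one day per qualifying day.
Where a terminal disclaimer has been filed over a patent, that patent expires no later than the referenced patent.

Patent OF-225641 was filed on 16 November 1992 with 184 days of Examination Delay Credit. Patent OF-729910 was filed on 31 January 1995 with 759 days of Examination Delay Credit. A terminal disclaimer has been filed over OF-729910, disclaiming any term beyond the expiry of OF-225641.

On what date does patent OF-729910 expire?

Natural term of OF-729910:
  Base: filing + 18 years → 31 January 2013.
  Examination Delay Credit: +759 days → 1 March 2015.
Expiry of referenced patent OF-225641:
  Base: filing + 18 years → 16 November 2010.
  Examination Delay Credit: +184 days → 19 May 2011.
Terminal disclaimer: OF-729910 expires on the earlier of 1 March 2015 and 19 May 2011.

May 19, 2011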